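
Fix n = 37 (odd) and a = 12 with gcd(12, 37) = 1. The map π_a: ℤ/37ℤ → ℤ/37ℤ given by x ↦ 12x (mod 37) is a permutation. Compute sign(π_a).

Trace 7: π^k(7) = [7, 10, 9, 34, 1, 12, 33] for k=0..6.
Decompose π into cycles: lengths [9, 9, 9, 9, 1] (5 cycles, including the fixed point 0).
n − c = 37 − 5 = 32; sign = (−1)^32 = +1.
Zolotarev: (12|37) = +1, matching the cycle-count sign.

+1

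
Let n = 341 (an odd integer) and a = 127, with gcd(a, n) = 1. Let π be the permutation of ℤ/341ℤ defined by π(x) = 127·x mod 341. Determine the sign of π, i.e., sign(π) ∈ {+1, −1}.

+1

Start at x=102: 102 → 337 → 174 → 274 → 16 → 327 → 268 → … (one orbit).
π_127 has 13 disjoint cycles with lengths [30, 30, 30, 30, 30, 30, 30, 30, 30, 30, 30, 10, 1] on {0,…,340}.
13 cycles on 341: each ℓ→(−1)^(ℓ−1), product (−1)^328 = +1.
Zolotarev: (127|341) = +1, matching the cycle-count sign.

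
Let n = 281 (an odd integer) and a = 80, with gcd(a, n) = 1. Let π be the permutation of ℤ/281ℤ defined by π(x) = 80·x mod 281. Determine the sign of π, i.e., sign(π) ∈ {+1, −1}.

Orbit of 70 under x↦80x: [70, 261, 86, 136, 202, 143, 200]… (length divides ord_281(80)).
The orbit structure of x ↦ 80x mod 281: 3 orbits of sizes [140, 140, 1].
3 cycles on 281: each ℓ→(−1)^(ℓ−1), product (−1)^278 = +1.

+1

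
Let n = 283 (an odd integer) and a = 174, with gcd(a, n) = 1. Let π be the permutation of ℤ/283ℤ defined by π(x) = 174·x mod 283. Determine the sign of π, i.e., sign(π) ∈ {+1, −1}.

Orbit of 211 under x↦174x: [211, 207, 77, 97, 181, 81, 227]… (length divides ord_283(174)).
Decompose π into cycles: lengths [141, 141, 1] (3 cycles, including the fixed point 0).
With 3 cycles on 283 points, sign = (−1)^{283−3} = +1.
(174|283)_J = +1 (Zolotarev's lemma cross-check).

+1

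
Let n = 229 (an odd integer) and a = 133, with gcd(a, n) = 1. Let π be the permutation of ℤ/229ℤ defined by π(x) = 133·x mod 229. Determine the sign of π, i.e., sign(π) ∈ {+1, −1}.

-1

Orbit of 125 under x↦133x: [125, 137, 130, 115, 181, 28, 60]… (length divides ord_229(133)).
π_133 has 2 disjoint cycles with lengths [228, 1] on {0,…,228}.
sign(π) = (−1)^{n − #cycles} = (−1)^{229−2} = (−1)^227 = -1.
The Jacobi symbol (133|229) = -1 (Zolotarev) agrees.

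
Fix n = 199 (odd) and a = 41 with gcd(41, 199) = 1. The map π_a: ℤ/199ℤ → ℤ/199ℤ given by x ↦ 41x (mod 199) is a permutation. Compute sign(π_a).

-1

Start at x=31: 31 → 77 → 172 → 87 → 184 → 181 → 58 → … (one orbit).
Cycle type of π: 198 + 1; total 2 cycles.
Σ(ℓ_i−1) = 199−2 = 197; sign = (−1)^197 = -1.
(41|199)_J = -1 (Zolotarev's lemma cross-check).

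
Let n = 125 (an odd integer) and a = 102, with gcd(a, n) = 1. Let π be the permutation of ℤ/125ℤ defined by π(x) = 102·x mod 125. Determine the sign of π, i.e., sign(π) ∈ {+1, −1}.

Trace 74: π^k(74) = [74, 48, 21, 17, 109, 118, 36] for k=0..6.
π_102 has 4 disjoint cycles with lengths [100, 20, 4, 1] on {0,…,124}.
Σ(ℓ_i−1) = 125−4 = 121; sign = (−1)^121 = -1.
Via Zolotarev, sign(π_{102}) = (102|125) = -1.

-1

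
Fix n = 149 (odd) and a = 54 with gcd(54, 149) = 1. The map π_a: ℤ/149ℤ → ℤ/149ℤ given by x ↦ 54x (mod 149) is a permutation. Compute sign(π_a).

Trace 37: π^k(37) = [37, 61, 16, 119, 19, 132, 125] for k=0..6.
The orbit structure of x ↦ 54x mod 149: 3 orbits of sizes [74, 74, 1].
Σ(ℓ_i−1) = 149−3 = 146; sign = (−1)^146 = +1.
The Jacobi symbol (54|149) = +1 (Zolotarev) agrees.

+1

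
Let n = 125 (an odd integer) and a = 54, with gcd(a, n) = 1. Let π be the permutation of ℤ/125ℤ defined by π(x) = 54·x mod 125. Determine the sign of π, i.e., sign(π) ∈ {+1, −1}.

Orbit of 61 under x↦54x: [61, 44, 1, 54, 41, 89, 56]… (length divides ord_125(54)).
π_54 has 7 disjoint cycles with lengths [50, 50, 10, 10, 2, 2, 1] on {0,…,124}.
n − c = 125 − 7 = 118; sign = (−1)^118 = +1.
(54|125)_J = +1 (Zolotarev's lemma cross-check).

+1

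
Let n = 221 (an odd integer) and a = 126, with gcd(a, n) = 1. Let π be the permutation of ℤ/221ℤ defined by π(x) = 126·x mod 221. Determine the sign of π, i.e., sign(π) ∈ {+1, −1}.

Orbit of 22 under x↦126x: [22, 120, 92, 100, 3, 157, 113]… (length divides ord_221(126)).
π_126 has 10 disjoint cycles with lengths [48, 48, 48, 48, 16, 3, 3, 3, 3, 1] on {0,…,220}.
10 cycles on 221: each ℓ→(−1)^(ℓ−1), product (−1)^211 = -1.

-1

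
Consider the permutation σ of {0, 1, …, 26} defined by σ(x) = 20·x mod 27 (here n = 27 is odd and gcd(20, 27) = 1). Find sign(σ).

Orbit of 10 under x↦20x: [10, 11, 4, 26, 7, 5, 19]… (length divides ord_27(20)).
Decompose π into cycles: lengths [18, 6, 2, 1] (4 cycles, including the fixed point 0).
4 cycles on 27: each ℓ→(−1)^(ℓ−1), product (−1)^23 = -1.
Via Zolotarev, sign(π_{20}) = (20|27) = -1.

-1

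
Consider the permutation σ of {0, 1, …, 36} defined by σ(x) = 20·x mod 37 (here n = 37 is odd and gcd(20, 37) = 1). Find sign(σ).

-1

Orbit of 6 under x↦20x: [6, 9, 32, 11, 35, 34, 14]… (length divides ord_37(20)).
The orbit structure of x ↦ 20x mod 37: 2 orbits of sizes [36, 1].
2 cycles on 37: each ℓ→(−1)^(ℓ−1), product (−1)^35 = -1.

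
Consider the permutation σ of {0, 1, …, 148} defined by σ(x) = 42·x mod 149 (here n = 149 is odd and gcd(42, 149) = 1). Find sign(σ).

+1

Orbit of 96 under x↦42x: [96, 9, 80, 82, 17, 118, 39]… (length divides ord_149(42)).
Cycle lengths of π_42 on ℤ/149ℤ: [74, 74, 1]; 3 cycles in total.
3 cycles on 149: each ℓ→(−1)^(ℓ−1), product (−1)^146 = +1.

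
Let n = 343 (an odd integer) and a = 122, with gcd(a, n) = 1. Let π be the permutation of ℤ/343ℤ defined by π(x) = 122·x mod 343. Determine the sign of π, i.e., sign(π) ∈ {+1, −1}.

Trace 72: π^k(72) = [72, 209, 116, 89, 225, 10, 191] for k=0..6.
Cycle lengths of π_122 on ℤ/343ℤ: [294, 42, 6, 1]; 4 cycles in total.
4 cycles on 343: each ℓ→(−1)^(ℓ−1), product (−1)^339 = -1.
Via Zolotarev, sign(π_{122}) = (122|343) = -1.

-1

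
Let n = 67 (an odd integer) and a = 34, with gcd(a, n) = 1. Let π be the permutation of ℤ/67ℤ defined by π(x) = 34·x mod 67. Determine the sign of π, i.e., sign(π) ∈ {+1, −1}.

-1

Orbit of 9 under x↦34x: [9, 38, 19, 43, 55, 61, 64]… (length divides ord_67(34)).
2 cycles of lengths [66, 1].
Σ(ℓ_i−1) = 67−2 = 65; sign = (−1)^65 = -1.
Check: (34/67) = -1 by Zolotarev.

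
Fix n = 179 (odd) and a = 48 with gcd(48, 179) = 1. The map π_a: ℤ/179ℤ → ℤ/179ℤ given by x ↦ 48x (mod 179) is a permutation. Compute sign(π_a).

+1

Start at x=19: 19 → 17 → 100 → 146 → 27 → 43 → 95 → … (one orbit).
The orbit structure of x ↦ 48x mod 179: 3 orbits of sizes [89, 89, 1].
With 3 cycles on 179 points, sign = (−1)^{179−3} = +1.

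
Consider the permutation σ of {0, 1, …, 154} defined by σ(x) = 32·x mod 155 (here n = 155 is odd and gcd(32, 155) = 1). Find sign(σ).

Start at x=94: 94 → 63 → 1 → 32 → 94 (one orbit).
Decompose π into cycles: lengths [4, 4, 4, 4, 4, 4, 4, 4, 4, 4, 4, 4, 4, 4, 4, 4, 4, 4, 4, 4, 4, 4, 4, 4, 4, 4, 4, 4, 4, 4, 4, 1, 1, 1, 1, 1, 1, 1, 1, 1, 1, 1, 1, 1, 1, 1, 1, 1, 1, 1, 1, 1, 1, 1, 1, 1, 1, 1, 1, 1, 1, 1] (62 cycles, including the fixed point 0).
n − c = 155 − 62 = 93; sign = (−1)^93 = -1.
(32|155)_J = -1 (Zolotarev's lemma cross-check).

-1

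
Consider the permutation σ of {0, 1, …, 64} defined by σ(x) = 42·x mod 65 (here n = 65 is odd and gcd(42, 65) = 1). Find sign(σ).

Orbit of 29 under x↦42x: [29, 48, 1, 42, 9, 53, 16]… (length divides ord_65(42)).
Cycle type of π: 12×4 + 4 + 3×4 + 1; total 10 cycles.
n − c = 65 − 10 = 55; sign = (−1)^55 = -1.

-1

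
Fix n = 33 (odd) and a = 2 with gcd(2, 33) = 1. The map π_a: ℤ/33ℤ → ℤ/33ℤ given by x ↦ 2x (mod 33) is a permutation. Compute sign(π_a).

Orbit of 32 under x↦2x: [32, 31, 29, 25, 17, 1, 2]… (length divides ord_33(2)).
5 cycles of lengths [10, 10, 10, 2, 1].
n − c = 33 − 5 = 28; sign = (−1)^28 = +1.
Check: (2/33) = +1 by Zolotarev.

+1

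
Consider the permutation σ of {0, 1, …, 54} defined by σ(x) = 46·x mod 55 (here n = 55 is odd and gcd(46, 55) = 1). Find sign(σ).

-1

Trace 1: π^k(1) = [1, 46, 26, 41, 16, 21, 31] for k=0..6.
π_46 has 10 disjoint cycles with lengths [10, 10, 10, 10, 10, 1, 1, 1, 1, 1] on {0,…,54}.
55 − 10 = 45 transpositions; sign(π) = (−1)^45 = -1.
(46|55)_J = -1 (Zolotarev's lemma cross-check).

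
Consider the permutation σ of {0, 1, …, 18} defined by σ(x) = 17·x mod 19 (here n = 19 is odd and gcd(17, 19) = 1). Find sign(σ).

+1

Trace 6: π^k(6) = [6, 7, 5, 9, 1, 17, 4] for k=0..6.
Decompose π into cycles: lengths [9, 9, 1] (3 cycles, including the fixed point 0).
19 − 3 = 16 transpositions; sign(π) = (−1)^16 = +1.
The Jacobi symbol (17|19) = +1 (Zolotarev) agrees.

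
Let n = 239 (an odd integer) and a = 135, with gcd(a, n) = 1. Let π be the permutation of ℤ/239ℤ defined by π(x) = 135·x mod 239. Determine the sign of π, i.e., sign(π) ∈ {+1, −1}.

Orbit of 67 under x↦135x: [67, 202, 24, 133, 30, 226, 157]… (length divides ord_239(135)).
Cycle lengths of π_135 on ℤ/239ℤ: [119, 119, 1]; 3 cycles in total.
3 cycles on 239: each ℓ→(−1)^(ℓ−1), product (−1)^236 = +1.
(135|239)_J = +1 (Zolotarev's lemma cross-check).

+1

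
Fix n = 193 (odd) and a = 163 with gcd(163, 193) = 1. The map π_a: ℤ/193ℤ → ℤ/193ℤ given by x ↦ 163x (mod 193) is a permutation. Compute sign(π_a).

-1

Trace 77: π^k(77) = [77, 6, 13, 189, 120, 67, 113] for k=0..6.
Decompose π into cycles: lengths [192, 1] (2 cycles, including the fixed point 0).
With 2 cycles on 193 points, sign = (−1)^{193−2} = -1.
Via Zolotarev, sign(π_{163}) = (163|193) = -1.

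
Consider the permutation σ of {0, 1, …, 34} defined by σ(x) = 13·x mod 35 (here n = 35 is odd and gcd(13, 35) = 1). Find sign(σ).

+1

Trace 29: π^k(29) = [29, 27, 1, 13] for k=0..3.
Cycle type of π: 4×7 + 2×3 + 1; total 11 cycles.
35 − 11 = 24 transpositions; sign(π) = (−1)^24 = +1.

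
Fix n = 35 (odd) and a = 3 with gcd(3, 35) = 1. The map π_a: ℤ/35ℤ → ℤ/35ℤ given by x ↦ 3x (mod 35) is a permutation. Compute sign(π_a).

Start at x=13: 13 → 4 → 12 → 1 → 3 → 9 → 27 → … (one orbit).
π_3 has 5 disjoint cycles with lengths [12, 12, 6, 4, 1] on {0,…,34}.
35 − 5 = 30 transpositions; sign(π) = (−1)^30 = +1.
Check: (3/35) = +1 by Zolotarev.

+1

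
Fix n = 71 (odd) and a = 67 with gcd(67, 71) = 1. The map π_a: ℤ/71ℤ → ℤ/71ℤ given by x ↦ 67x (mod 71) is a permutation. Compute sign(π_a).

Start at x=35: 35 → 2 → 63 → 32 → 14 → 15 → 11 → … (one orbit).
Cycle type of π: 70 + 1; total 2 cycles.
Σ(ℓ_i−1) = 71−2 = 69; sign = (−1)^69 = -1.
The Jacobi symbol (67|71) = -1 (Zolotarev) agrees.

-1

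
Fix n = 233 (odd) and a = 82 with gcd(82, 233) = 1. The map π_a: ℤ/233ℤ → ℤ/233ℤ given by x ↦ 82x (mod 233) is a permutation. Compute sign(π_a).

Trace 8: π^k(8) = [8, 190, 202, 21, 91, 6, 26] for k=0..6.
Cycle type of π: 232 + 1; total 2 cycles.
233 − 2 = 231 transpositions; sign(π) = (−1)^231 = -1.

-1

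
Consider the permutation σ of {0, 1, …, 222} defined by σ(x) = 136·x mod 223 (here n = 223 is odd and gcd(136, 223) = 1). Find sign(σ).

+1

Start at x=98: 98 → 171 → 64 → 7 → 60 → 132 → 112 → … (one orbit).
Decompose π into cycles: lengths [37, 37, 37, 37, 37, 37, 1] (7 cycles, including the fixed point 0).
sign(π) = (−1)^{n − #cycles} = (−1)^{223−7} = (−1)^216 = +1.
Zolotarev: (136|223) = +1, matching the cycle-count sign.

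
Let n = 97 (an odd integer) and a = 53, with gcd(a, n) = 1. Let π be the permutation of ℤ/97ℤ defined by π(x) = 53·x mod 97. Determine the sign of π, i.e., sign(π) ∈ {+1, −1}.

+1

Orbit of 24 under x↦53x: [24, 11, 1, 53, 93, 79, 16]… (length divides ord_97(53)).
Cycle type of π: 48×2 + 1; total 3 cycles.
Σ(ℓ_i−1) = 97−3 = 94; sign = (−1)^94 = +1.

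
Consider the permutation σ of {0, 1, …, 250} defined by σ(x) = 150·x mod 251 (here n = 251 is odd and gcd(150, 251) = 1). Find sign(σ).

Orbit of 165 under x↦150x: [165, 152, 210, 125, 176, 45, 224]… (length divides ord_251(150)).
π_150 has 2 disjoint cycles with lengths [250, 1] on {0,…,250}.
sign(π) = (−1)^{n − #cycles} = (−1)^{251−2} = (−1)^249 = -1.
The Jacobi symbol (150|251) = -1 (Zolotarev) agrees.

-1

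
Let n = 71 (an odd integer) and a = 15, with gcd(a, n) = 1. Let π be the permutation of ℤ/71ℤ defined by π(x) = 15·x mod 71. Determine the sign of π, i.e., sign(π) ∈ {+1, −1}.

+1

Start at x=29: 29 → 9 → 64 → 37 → 58 → 18 → 57 → … (one orbit).
The orbit structure of x ↦ 15x mod 71: 3 orbits of sizes [35, 35, 1].
71 − 3 = 68 transpositions; sign(π) = (−1)^68 = +1.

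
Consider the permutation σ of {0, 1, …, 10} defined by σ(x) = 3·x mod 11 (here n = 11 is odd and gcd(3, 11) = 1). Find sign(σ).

+1

Orbit of 4 under x↦3x: [4, 1, 3, 9, 5]… (length divides ord_11(3)).
Cycle lengths of π_3 on ℤ/11ℤ: [5, 5, 1]; 3 cycles in total.
With 3 cycles on 11 points, sign = (−1)^{11−3} = +1.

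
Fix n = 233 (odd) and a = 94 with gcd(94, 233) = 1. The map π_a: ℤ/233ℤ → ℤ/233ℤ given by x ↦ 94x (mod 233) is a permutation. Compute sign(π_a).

-1

Trace 179: π^k(179) = [179, 50, 40, 32, 212, 123, 145] for k=0..6.
π_94 has 2 disjoint cycles with lengths [232, 1] on {0,…,232}.
sign(π) = (−1)^{n − #cycles} = (−1)^{233−2} = (−1)^231 = -1.
Zolotarev: (94|233) = -1, matching the cycle-count sign.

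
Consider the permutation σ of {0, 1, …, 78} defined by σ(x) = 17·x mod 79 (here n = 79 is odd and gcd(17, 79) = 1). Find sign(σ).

-1

Orbit of 21 under x↦17x: [21, 41, 65, 78, 62, 27, 64]… (length divides ord_79(17)).
The orbit structure of x ↦ 17x mod 79: 4 orbits of sizes [26, 26, 26, 1].
With 4 cycles on 79 points, sign = (−1)^{79−4} = -1.
Via Zolotarev, sign(π_{17}) = (17|79) = -1.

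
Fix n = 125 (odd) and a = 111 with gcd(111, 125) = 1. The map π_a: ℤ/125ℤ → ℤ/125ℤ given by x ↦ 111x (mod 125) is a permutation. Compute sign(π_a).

+1

Orbit of 1 under x↦111x: [1, 111, 71, 6, 41, 51, 36]… (length divides ord_125(111)).
The orbit structure of x ↦ 111x mod 125: 13 orbits of sizes [25, 25, 25, 25, 5, 5, 5, 5, 1, 1, 1, 1, 1].
Σ(ℓ_i−1) = 125−13 = 112; sign = (−1)^112 = +1.
The Jacobi symbol (111|125) = +1 (Zolotarev) agrees.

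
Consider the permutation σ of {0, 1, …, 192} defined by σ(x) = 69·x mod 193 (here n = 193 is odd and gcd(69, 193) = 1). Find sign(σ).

+1

Start at x=169: 169 → 81 → 185 → 27 → 126 → 9 → 42 → … (one orbit).
Decompose π into cycles: lengths [32, 32, 32, 32, 32, 32, 1] (7 cycles, including the fixed point 0).
sign(π) = (−1)^{n − #cycles} = (−1)^{193−7} = (−1)^186 = +1.
(69|193)_J = +1 (Zolotarev's lemma cross-check).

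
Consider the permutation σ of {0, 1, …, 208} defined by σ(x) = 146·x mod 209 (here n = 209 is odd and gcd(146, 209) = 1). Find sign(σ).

-1

Orbit of 185 under x↦146x: [185, 49, 48, 111, 113, 196, 192]… (length divides ord_209(146)).
Cycle lengths of π_146 on ℤ/209ℤ: [90, 90, 18, 5, 5, 1]; 6 cycles in total.
209 − 6 = 203 transpositions; sign(π) = (−1)^203 = -1.
Zolotarev: (146|209) = -1, matching the cycle-count sign.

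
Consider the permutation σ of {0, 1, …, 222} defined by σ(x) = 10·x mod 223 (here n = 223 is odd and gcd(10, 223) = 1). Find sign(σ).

Start at x=169: 169 → 129 → 175 → 189 → 106 → 168 → 119 → … (one orbit).
Cycle lengths of π_10 on ℤ/223ℤ: [222, 1]; 2 cycles in total.
sign(π) = (−1)^{n − #cycles} = (−1)^{223−2} = (−1)^221 = -1.
Zolotarev: (10|223) = -1, matching the cycle-count sign.

-1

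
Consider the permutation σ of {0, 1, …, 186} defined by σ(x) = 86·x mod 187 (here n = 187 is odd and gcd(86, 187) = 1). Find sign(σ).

+1

Start at x=69: 69 → 137 → 1 → 86 → 103 → 69 (one orbit).
π_86 has 51 disjoint cycles with lengths [5, 5, 5, 5, 5, 5, 5, 5, 5, 5, 5, 5, 5, 5, 5, 5, 5, 5, 5, 5, 5, 5, 5, 5, 5, 5, 5, 5, 5, 5, 5, 5, 5, 5, 1, 1, 1, 1, 1, 1, 1, 1, 1, 1, 1, 1, 1, 1, 1, 1, 1] on {0,…,186}.
n − c = 187 − 51 = 136; sign = (−1)^136 = +1.
Check: (86/187) = +1 by Zolotarev.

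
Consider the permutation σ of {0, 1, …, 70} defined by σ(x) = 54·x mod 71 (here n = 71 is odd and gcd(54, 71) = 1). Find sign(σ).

+1

Start at x=5: 5 → 57 → 25 → 1 → 54 → 5 (one orbit).
Cycle lengths of π_54 on ℤ/71ℤ: [5, 5, 5, 5, 5, 5, 5, 5, 5, 5, 5, 5, 5, 5, 1]; 15 cycles in total.
Σ(ℓ_i−1) = 71−15 = 56; sign = (−1)^56 = +1.
The Jacobi symbol (54|71) = +1 (Zolotarev) agrees.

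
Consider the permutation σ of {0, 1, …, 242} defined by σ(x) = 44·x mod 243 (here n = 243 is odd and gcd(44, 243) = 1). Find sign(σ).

Orbit of 1 under x↦44x: [1, 44, 235, 134, 64, 143, 217]… (length divides ord_243(44)).
Decompose π into cycles: lengths [54, 54, 54, 18, 18, 18, 6, 6, 6, 2, 2, 2, 2, 1] (14 cycles, including the fixed point 0).
sign(π) = (−1)^{n − #cycles} = (−1)^{243−14} = (−1)^229 = -1.
The Jacobi symbol (44|243) = -1 (Zolotarev) agrees.

-1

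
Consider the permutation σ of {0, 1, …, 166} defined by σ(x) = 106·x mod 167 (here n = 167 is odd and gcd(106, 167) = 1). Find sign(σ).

Orbit of 40 under x↦106x: [40, 65, 43, 49, 17, 132, 131]… (length divides ord_167(106)).
Decompose π into cycles: lengths [166, 1] (2 cycles, including the fixed point 0).
n − c = 167 − 2 = 165; sign = (−1)^165 = -1.
The Jacobi symbol (106|167) = -1 (Zolotarev) agrees.

-1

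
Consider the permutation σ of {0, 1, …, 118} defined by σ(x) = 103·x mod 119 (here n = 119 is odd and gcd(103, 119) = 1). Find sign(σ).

Start at x=103: 103 → 18 → 69 → 86 → 52 → 1 → 103 (one orbit).
π_103 has 34 disjoint cycles with lengths [6, 6, 6, 6, 6, 6, 6, 6, 6, 6, 6, 6, 6, 6, 6, 6, 6, 1, 1, 1, 1, 1, 1, 1, 1, 1, 1, 1, 1, 1, 1, 1, 1, 1] on {0,…,118}.
Σ(ℓ_i−1) = 119−34 = 85; sign = (−1)^85 = -1.
(103|119)_J = -1 (Zolotarev's lemma cross-check).

-1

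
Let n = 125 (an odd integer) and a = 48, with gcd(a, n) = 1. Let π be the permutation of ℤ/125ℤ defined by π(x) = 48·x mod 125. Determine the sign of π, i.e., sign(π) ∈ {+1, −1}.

-1

Start at x=106: 106 → 88 → 99 → 2 → 96 → 108 → 59 → … (one orbit).
Decompose π into cycles: lengths [100, 20, 4, 1] (4 cycles, including the fixed point 0).
sign(π) = (−1)^{n − #cycles} = (−1)^{125−4} = (−1)^121 = -1.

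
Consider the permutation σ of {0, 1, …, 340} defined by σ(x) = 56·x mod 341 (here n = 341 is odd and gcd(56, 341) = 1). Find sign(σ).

Trace 56: π^k(56) = [56, 67, 1] for k=0..2.
π_56 has 121 disjoint cycles with lengths [3, 3, 3, 3, 3, 3, 3, 3, 3, 3, 3, 3, 3, 3, 3, 3, 3, 3, 3, 3, 3, 3, 3, 3, 3, 3, 3, 3, 3, 3, 3, 3, 3, 3, 3, 3, 3, 3, 3, 3, 3, 3, 3, 3, 3, 3, 3, 3, 3, 3, 3, 3, 3, 3, 3, 3, 3, 3, 3, 3, 3, 3, 3, 3, 3, 3, 3, 3, 3, 3, 3, 3, 3, 3, 3, 3, 3, 3, 3, 3, 3, 3, 3, 3, 3, 3, 3, 3, 3, 3, 3, 3, 3, 3, 3, 3, 3, 3, 3, 3, 3, 3, 3, 3, 3, 3, 3, 3, 3, 3, 1, 1, 1, 1, 1, 1, 1, 1, 1, 1, 1] on {0,…,340}.
n − c = 341 − 121 = 220; sign = (−1)^220 = +1.
Zolotarev: (56|341) = +1, matching the cycle-count sign.

+1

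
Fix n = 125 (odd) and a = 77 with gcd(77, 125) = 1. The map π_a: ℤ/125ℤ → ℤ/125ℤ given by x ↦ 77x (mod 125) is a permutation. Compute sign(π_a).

Trace 6: π^k(6) = [6, 87, 74, 73, 121, 67, 34] for k=0..6.
Decompose π into cycles: lengths [100, 20, 4, 1] (4 cycles, including the fixed point 0).
sign(π) = (−1)^{n − #cycles} = (−1)^{125−4} = (−1)^121 = -1.

-1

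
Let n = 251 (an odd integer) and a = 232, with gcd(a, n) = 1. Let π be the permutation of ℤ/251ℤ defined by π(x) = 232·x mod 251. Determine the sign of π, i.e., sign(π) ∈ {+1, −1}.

+1

Trace 140: π^k(140) = [140, 101, 89, 66, 1, 232, 110] for k=0..6.
Cycle lengths of π_232 on ℤ/251ℤ: [125, 125, 1]; 3 cycles in total.
Σ(ℓ_i−1) = 251−3 = 248; sign = (−1)^248 = +1.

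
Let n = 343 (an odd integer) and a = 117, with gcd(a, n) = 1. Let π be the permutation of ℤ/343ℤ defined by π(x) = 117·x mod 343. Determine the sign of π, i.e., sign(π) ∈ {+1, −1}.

Start at x=148: 148 → 166 → 214 → 342 → 226 → 31 → 197 → … (one orbit).
Cycle type of π: 42×7 + 6×8 + 1; total 16 cycles.
n − c = 343 − 16 = 327; sign = (−1)^327 = -1.

-1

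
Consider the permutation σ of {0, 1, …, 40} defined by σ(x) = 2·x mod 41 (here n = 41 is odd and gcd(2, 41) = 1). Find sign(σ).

Trace 37: π^k(37) = [37, 33, 25, 9, 18, 36, 31] for k=0..6.
Cycle lengths of π_2 on ℤ/41ℤ: [20, 20, 1]; 3 cycles in total.
n − c = 41 − 3 = 38; sign = (−1)^38 = +1.

+1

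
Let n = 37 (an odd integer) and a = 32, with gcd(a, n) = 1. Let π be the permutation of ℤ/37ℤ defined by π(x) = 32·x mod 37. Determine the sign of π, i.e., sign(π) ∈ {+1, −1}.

-1

Start at x=2: 2 → 27 → 13 → 9 → 29 → 3 → 22 → … (one orbit).
Cycle lengths of π_32 on ℤ/37ℤ: [36, 1]; 2 cycles in total.
37 − 2 = 35 transpositions; sign(π) = (−1)^35 = -1.
Zolotarev: (32|37) = -1, matching the cycle-count sign.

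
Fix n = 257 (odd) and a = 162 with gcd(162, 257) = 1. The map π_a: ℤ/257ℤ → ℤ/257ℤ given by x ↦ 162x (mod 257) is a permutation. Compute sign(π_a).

+1

Trace 140: π^k(140) = [140, 64, 88, 121, 70, 32, 44] for k=0..6.
Decompose π into cycles: lengths [64, 64, 64, 64, 1] (5 cycles, including the fixed point 0).
Σ(ℓ_i−1) = 257−5 = 252; sign = (−1)^252 = +1.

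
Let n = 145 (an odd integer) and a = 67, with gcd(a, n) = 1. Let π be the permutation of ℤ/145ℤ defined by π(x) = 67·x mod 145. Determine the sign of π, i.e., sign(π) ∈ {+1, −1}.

Orbit of 24 under x↦67x: [24, 13, 1, 67, 139, 33, 36]… (length divides ord_145(67)).
8 cycles of lengths [28, 28, 28, 28, 14, 14, 4, 1].
sign(π) = (−1)^{n − #cycles} = (−1)^{145−8} = (−1)^137 = -1.

-1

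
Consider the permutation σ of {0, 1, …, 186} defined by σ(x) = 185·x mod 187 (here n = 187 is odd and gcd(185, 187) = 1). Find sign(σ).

Trace 157: π^k(157) = [157, 60, 67, 53, 81, 25, 137] for k=0..6.
Cycle type of π: 40×4 + 8×2 + 5×2 + 1; total 9 cycles.
Σ(ℓ_i−1) = 187−9 = 178; sign = (−1)^178 = +1.
Zolotarev: (185|187) = +1, matching the cycle-count sign.

+1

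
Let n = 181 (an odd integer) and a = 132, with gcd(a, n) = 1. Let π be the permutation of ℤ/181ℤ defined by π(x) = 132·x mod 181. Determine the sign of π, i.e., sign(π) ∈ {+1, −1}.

+1

Trace 48: π^k(48) = [48, 1, 132] for k=0..2.
π_132 has 61 disjoint cycles with lengths [3, 3, 3, 3, 3, 3, 3, 3, 3, 3, 3, 3, 3, 3, 3, 3, 3, 3, 3, 3, 3, 3, 3, 3, 3, 3, 3, 3, 3, 3, 3, 3, 3, 3, 3, 3, 3, 3, 3, 3, 3, 3, 3, 3, 3, 3, 3, 3, 3, 3, 3, 3, 3, 3, 3, 3, 3, 3, 3, 3, 1] on {0,…,180}.
181 − 61 = 120 transpositions; sign(π) = (−1)^120 = +1.
Zolotarev: (132|181) = +1, matching the cycle-count sign.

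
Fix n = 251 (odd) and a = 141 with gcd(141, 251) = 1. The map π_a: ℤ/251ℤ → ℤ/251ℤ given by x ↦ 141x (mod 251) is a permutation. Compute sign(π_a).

-1

Orbit of 174 under x↦141x: [174, 187, 12, 186, 122, 134, 69]… (length divides ord_251(141)).
Cycle lengths of π_141 on ℤ/251ℤ: [250, 1]; 2 cycles in total.
sign(π) = (−1)^{n − #cycles} = (−1)^{251−2} = (−1)^249 = -1.
Via Zolotarev, sign(π_{141}) = (141|251) = -1.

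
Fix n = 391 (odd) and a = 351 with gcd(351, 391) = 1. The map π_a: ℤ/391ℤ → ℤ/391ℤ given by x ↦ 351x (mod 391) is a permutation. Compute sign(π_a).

Orbit of 147 under x↦351x: [147, 376, 209, 242, 95, 110, 292]… (length divides ord_391(351)).
Decompose π into cycles: lengths [176, 176, 16, 11, 11, 1] (6 cycles, including the fixed point 0).
With 6 cycles on 391 points, sign = (−1)^{391−6} = -1.
(351|391)_J = -1 (Zolotarev's lemma cross-check).

-1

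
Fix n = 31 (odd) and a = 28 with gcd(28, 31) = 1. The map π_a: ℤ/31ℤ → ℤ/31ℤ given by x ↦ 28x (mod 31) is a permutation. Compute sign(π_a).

+1

Trace 19: π^k(19) = [19, 5, 16, 14, 20, 2, 25] for k=0..6.
Cycle lengths of π_28 on ℤ/31ℤ: [15, 15, 1]; 3 cycles in total.
sign(π) = (−1)^{n − #cycles} = (−1)^{31−3} = (−1)^28 = +1.
The Jacobi symbol (28|31) = +1 (Zolotarev) agrees.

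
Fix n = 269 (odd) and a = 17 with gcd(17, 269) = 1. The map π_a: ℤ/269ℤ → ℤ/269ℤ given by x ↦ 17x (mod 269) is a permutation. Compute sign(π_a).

Orbit of 165 under x↦17x: [165, 115, 72, 148, 95, 1, 17]… (length divides ord_269(17)).
The orbit structure of x ↦ 17x mod 269: 2 orbits of sizes [268, 1].
sign(π) = (−1)^{n − #cycles} = (−1)^{269−2} = (−1)^267 = -1.

-1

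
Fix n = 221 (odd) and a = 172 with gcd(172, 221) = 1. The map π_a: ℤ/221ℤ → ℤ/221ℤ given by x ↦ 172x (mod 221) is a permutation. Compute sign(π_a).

Start at x=152: 152 → 66 → 81 → 9 → 1 → 172 → 191 → … (one orbit).
15 cycles of lengths [24, 24, 24, 24, 24, 24, 24, 24, 8, 8, 3, 3, 3, 3, 1].
n − c = 221 − 15 = 206; sign = (−1)^206 = +1.

+1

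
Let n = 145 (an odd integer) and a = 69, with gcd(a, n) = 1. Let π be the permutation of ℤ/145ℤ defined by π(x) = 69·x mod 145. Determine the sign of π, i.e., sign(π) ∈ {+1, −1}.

-1

Trace 136: π^k(136) = [136, 104, 71, 114, 36, 19, 6] for k=0..6.
8 cycles of lengths [28, 28, 28, 28, 28, 2, 2, 1].
Σ(ℓ_i−1) = 145−8 = 137; sign = (−1)^137 = -1.
Check: (69/145) = -1 by Zolotarev.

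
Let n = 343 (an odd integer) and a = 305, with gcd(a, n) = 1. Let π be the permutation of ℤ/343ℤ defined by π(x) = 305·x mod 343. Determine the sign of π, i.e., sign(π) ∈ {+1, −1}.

+1

Start at x=23: 23 → 155 → 284 → 184 → 211 → 214 → 100 → … (one orbit).
Decompose π into cycles: lengths [147, 147, 21, 21, 3, 3, 1] (7 cycles, including the fixed point 0).
7 cycles on 343: each ℓ→(−1)^(ℓ−1), product (−1)^336 = +1.
Via Zolotarev, sign(π_{305}) = (305|343) = +1.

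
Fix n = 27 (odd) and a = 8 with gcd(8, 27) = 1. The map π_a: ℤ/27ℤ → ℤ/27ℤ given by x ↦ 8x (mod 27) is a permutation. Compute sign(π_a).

Trace 10: π^k(10) = [10, 26, 19, 17, 1, 8] for k=0..5.
8 cycles of lengths [6, 6, 6, 2, 2, 2, 2, 1].
8 cycles on 27: each ℓ→(−1)^(ℓ−1), product (−1)^19 = -1.
The Jacobi symbol (8|27) = -1 (Zolotarev) agrees.

-1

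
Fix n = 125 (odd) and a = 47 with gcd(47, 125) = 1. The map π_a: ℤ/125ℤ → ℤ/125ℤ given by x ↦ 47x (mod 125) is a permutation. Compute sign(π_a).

-1

Orbit of 47 under x↦47x: [47, 84, 73, 56, 7, 79, 88]… (length divides ord_125(47)).
The orbit structure of x ↦ 47x mod 125: 4 orbits of sizes [100, 20, 4, 1].
n − c = 125 − 4 = 121; sign = (−1)^121 = -1.
(47|125)_J = -1 (Zolotarev's lemma cross-check).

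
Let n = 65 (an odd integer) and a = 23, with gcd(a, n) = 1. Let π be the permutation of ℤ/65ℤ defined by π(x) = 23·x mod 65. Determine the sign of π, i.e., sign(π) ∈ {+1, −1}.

-1

Orbit of 62 under x↦23x: [62, 61, 38, 29, 17, 1, 23]… (length divides ord_65(23)).
Decompose π into cycles: lengths [12, 12, 12, 12, 6, 6, 4, 1] (8 cycles, including the fixed point 0).
Σ(ℓ_i−1) = 65−8 = 57; sign = (−1)^57 = -1.
Check: (23/65) = -1 by Zolotarev.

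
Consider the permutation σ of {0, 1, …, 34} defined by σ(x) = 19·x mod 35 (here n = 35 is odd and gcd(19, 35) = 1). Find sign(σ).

Start at x=11: 11 → 34 → 16 → 24 → 1 → 19 → 11 (one orbit).
π_19 has 8 disjoint cycles with lengths [6, 6, 6, 6, 6, 2, 2, 1] on {0,…,34}.
35 − 8 = 27 transpositions; sign(π) = (−1)^27 = -1.

-1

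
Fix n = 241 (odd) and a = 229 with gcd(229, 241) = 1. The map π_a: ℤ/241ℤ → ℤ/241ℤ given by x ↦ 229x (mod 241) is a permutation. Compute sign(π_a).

+1

Orbit of 8 under x↦229x: [8, 145, 188, 154, 80, 4, 193]… (length divides ord_241(229)).
π_229 has 3 disjoint cycles with lengths [120, 120, 1] on {0,…,240}.
241 − 3 = 238 transpositions; sign(π) = (−1)^238 = +1.
Check: (229/241) = +1 by Zolotarev.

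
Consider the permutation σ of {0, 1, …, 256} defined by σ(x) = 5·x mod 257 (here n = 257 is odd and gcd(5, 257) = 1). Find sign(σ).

-1

Start at x=38: 38 → 190 → 179 → 124 → 106 → 16 → 80 → … (one orbit).
2 cycles of lengths [256, 1].
sign(π) = (−1)^{n − #cycles} = (−1)^{257−2} = (−1)^255 = -1.
Zolotarev: (5|257) = -1, matching the cycle-count sign.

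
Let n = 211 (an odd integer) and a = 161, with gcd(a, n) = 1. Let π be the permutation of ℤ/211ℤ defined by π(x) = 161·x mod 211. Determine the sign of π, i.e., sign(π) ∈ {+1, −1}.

+1

Start at x=43: 43 → 171 → 101 → 14 → 144 → 185 → 34 → … (one orbit).
Decompose π into cycles: lengths [21, 21, 21, 21, 21, 21, 21, 21, 21, 21, 1] (11 cycles, including the fixed point 0).
n − c = 211 − 11 = 200; sign = (−1)^200 = +1.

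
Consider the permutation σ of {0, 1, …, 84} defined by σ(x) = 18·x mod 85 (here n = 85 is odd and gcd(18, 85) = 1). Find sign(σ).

-1

Start at x=52: 52 → 1 → 18 → 69 → 52 (one orbit).
Decompose π into cycles: lengths [4, 4, 4, 4, 4, 4, 4, 4, 4, 4, 4, 4, 4, 4, 4, 4, 4, 1, 1, 1, 1, 1, 1, 1, 1, 1, 1, 1, 1, 1, 1, 1, 1, 1] (34 cycles, including the fixed point 0).
With 34 cycles on 85 points, sign = (−1)^{85−34} = -1.
The Jacobi symbol (18|85) = -1 (Zolotarev) agrees.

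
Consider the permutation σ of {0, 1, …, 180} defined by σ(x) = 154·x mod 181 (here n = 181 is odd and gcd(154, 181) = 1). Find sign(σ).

+1

Start at x=99: 99 → 42 → 133 → 29 → 122 → 145 → 67 → … (one orbit).
Decompose π into cycles: lengths [30, 30, 30, 30, 30, 30, 1] (7 cycles, including the fixed point 0).
n − c = 181 − 7 = 174; sign = (−1)^174 = +1.
Via Zolotarev, sign(π_{154}) = (154|181) = +1.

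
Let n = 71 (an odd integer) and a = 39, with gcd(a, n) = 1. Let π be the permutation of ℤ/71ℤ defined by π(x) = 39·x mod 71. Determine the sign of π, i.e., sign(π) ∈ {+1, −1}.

Start at x=1: 1 → 39 → 30 → 34 → 48 → 26 → 20 → … (one orbit).
The orbit structure of x ↦ 39x mod 71: 6 orbits of sizes [14, 14, 14, 14, 14, 1].
With 6 cycles on 71 points, sign = (−1)^{71−6} = -1.
(39|71)_J = -1 (Zolotarev's lemma cross-check).

-1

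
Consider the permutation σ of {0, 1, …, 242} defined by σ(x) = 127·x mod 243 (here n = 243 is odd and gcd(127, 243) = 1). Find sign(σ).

+1

Orbit of 19 under x↦127x: [19, 226, 28, 154, 118, 163, 46]… (length divides ord_243(127)).
27 cycles of lengths [27, 27, 27, 27, 27, 27, 9, 9, 9, 9, 9, 9, 3, 3, 3, 3, 3, 3, 1, 1, 1, 1, 1, 1, 1, 1, 1].
243 − 27 = 216 transpositions; sign(π) = (−1)^216 = +1.
Check: (127/243) = +1 by Zolotarev.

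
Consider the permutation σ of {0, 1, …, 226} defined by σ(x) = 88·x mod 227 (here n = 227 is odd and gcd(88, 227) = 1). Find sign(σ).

Orbit of 24 under x↦88x: [24, 69, 170, 205, 107, 109, 58]… (length divides ord_227(88)).
2 cycles of lengths [226, 1].
With 2 cycles on 227 points, sign = (−1)^{227−2} = -1.

-1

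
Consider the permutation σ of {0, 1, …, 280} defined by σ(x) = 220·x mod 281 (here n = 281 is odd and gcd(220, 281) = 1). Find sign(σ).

Orbit of 129 under x↦220x: [129, 280, 61, 213, 214, 153, 221]… (length divides ord_281(220)).
Decompose π into cycles: lengths [40, 40, 40, 40, 40, 40, 40, 1] (8 cycles, including the fixed point 0).
n − c = 281 − 8 = 273; sign = (−1)^273 = -1.
Via Zolotarev, sign(π_{220}) = (220|281) = -1.

-1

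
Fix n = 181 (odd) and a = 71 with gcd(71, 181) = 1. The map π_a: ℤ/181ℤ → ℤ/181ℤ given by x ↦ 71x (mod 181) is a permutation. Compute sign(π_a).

Start at x=125: 125 → 6 → 64 → 19 → 82 → 30 → 139 → … (one orbit).
Cycle lengths of π_71 on ℤ/181ℤ: [60, 60, 60, 1]; 4 cycles in total.
sign(π) = (−1)^{n − #cycles} = (−1)^{181−4} = (−1)^177 = -1.

-1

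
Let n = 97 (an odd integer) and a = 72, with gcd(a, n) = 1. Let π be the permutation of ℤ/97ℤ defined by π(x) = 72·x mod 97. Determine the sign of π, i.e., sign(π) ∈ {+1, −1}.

+1

Orbit of 50 under x↦72x: [50, 11, 16, 85, 9, 66, 96]… (length divides ord_97(72)).
3 cycles of lengths [48, 48, 1].
n − c = 97 − 3 = 94; sign = (−1)^94 = +1.
Zolotarev: (72|97) = +1, matching the cycle-count sign.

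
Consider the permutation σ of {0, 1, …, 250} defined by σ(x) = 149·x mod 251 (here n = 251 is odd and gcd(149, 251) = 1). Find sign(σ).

Start at x=1: 1 → 149 → 113 → 20 → 219 → 1 (one orbit).
51 cycles of lengths [5, 5, 5, 5, 5, 5, 5, 5, 5, 5, 5, 5, 5, 5, 5, 5, 5, 5, 5, 5, 5, 5, 5, 5, 5, 5, 5, 5, 5, 5, 5, 5, 5, 5, 5, 5, 5, 5, 5, 5, 5, 5, 5, 5, 5, 5, 5, 5, 5, 5, 1].
sign(π) = (−1)^{n − #cycles} = (−1)^{251−51} = (−1)^200 = +1.

+1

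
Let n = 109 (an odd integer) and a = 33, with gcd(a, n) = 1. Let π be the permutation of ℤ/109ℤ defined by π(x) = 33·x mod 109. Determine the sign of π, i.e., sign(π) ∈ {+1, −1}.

-1

Orbit of 33 under x↦33x: [33, 108, 76, 1]… (length divides ord_109(33)).
Cycle type of π: 4×27 + 1; total 28 cycles.
n − c = 109 − 28 = 81; sign = (−1)^81 = -1.
Zolotarev: (33|109) = -1, matching the cycle-count sign.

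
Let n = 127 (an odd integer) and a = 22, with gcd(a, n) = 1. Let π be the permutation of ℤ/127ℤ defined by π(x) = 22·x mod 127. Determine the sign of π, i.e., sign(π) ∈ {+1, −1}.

Trace 68: π^k(68) = [68, 99, 19, 37, 52, 1, 22] for k=0..6.
Cycle type of π: 9×14 + 1; total 15 cycles.
15 cycles on 127: each ℓ→(−1)^(ℓ−1), product (−1)^112 = +1.

+1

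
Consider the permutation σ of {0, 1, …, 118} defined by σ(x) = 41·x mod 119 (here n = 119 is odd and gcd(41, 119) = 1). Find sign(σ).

Trace 90: π^k(90) = [90, 1, 41, 15, 20, 106, 62] for k=0..6.
Cycle lengths of π_41 on ℤ/119ℤ: [16, 16, 16, 16, 16, 16, 16, 2, 2, 2, 1]; 11 cycles in total.
Σ(ℓ_i−1) = 119−11 = 108; sign = (−1)^108 = +1.
(41|119)_J = +1 (Zolotarev's lemma cross-check).

+1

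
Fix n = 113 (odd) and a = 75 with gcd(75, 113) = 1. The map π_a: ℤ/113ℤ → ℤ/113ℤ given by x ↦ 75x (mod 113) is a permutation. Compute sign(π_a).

Orbit of 55 under x↦75x: [55, 57, 94, 44, 23, 30, 103]… (length divides ord_113(75)).
Cycle lengths of π_75 on ℤ/113ℤ: [112, 1]; 2 cycles in total.
113 − 2 = 111 transpositions; sign(π) = (−1)^111 = -1.
Check: (75/113) = -1 by Zolotarev.

-1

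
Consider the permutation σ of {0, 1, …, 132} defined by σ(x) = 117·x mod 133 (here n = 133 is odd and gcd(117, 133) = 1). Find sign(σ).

+1

Trace 40: π^k(40) = [40, 25, 132, 16, 10, 106, 33] for k=0..6.
Cycle lengths of π_117 on ℤ/133ℤ: [18, 18, 18, 18, 18, 18, 18, 6, 1]; 9 cycles in total.
Σ(ℓ_i−1) = 133−9 = 124; sign = (−1)^124 = +1.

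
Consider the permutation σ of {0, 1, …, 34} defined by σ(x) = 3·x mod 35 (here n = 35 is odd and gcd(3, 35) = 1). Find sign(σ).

+1

Orbit of 12 under x↦3x: [12, 1, 3, 9, 27, 11, 33]… (length divides ord_35(3)).
Decompose π into cycles: lengths [12, 12, 6, 4, 1] (5 cycles, including the fixed point 0).
5 cycles on 35: each ℓ→(−1)^(ℓ−1), product (−1)^30 = +1.
Zolotarev: (3|35) = +1, matching the cycle-count sign.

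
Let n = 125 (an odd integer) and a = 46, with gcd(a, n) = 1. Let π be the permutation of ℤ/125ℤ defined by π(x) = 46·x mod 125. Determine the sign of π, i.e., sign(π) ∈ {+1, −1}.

Orbit of 51 under x↦46x: [51, 96, 41, 11, 6, 26, 71]… (length divides ord_125(46)).
Cycle type of π: 25×4 + 5×4 + 1×5; total 13 cycles.
Σ(ℓ_i−1) = 125−13 = 112; sign = (−1)^112 = +1.
Via Zolotarev, sign(π_{46}) = (46|125) = +1.

+1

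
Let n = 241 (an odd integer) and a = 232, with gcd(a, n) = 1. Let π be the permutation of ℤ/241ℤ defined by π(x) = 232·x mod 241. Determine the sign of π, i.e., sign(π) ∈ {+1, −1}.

Orbit of 151 under x↦232x: [151, 87, 181, 58, 201, 119, 134]… (length divides ord_241(232)).
Cycle type of π: 60×4 + 1; total 5 cycles.
241 − 5 = 236 transpositions; sign(π) = (−1)^236 = +1.
Zolotarev: (232|241) = +1, matching the cycle-count sign.

+1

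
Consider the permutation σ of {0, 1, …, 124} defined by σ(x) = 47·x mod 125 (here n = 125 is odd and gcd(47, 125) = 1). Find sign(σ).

Orbit of 6 under x↦47x: [6, 32, 4, 63, 86, 42, 99]… (length divides ord_125(47)).
π_47 has 4 disjoint cycles with lengths [100, 20, 4, 1] on {0,…,124}.
125 − 4 = 121 transpositions; sign(π) = (−1)^121 = -1.
Check: (47/125) = -1 by Zolotarev.

-1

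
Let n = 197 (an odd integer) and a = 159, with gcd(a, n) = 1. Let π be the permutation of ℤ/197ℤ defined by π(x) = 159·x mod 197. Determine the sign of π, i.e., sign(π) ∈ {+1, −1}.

Trace 112: π^k(112) = [112, 78, 188, 145, 6, 166, 193] for k=0..6.
2 cycles of lengths [196, 1].
Σ(ℓ_i−1) = 197−2 = 195; sign = (−1)^195 = -1.
The Jacobi symbol (159|197) = -1 (Zolotarev) agrees.

-1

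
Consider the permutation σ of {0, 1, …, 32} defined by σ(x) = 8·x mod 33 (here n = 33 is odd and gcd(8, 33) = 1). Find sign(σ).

+1

Start at x=2: 2 → 16 → 29 → 1 → 8 → 31 → 17 → … (one orbit).
Cycle lengths of π_8 on ℤ/33ℤ: [10, 10, 10, 2, 1]; 5 cycles in total.
With 5 cycles on 33 points, sign = (−1)^{33−5} = +1.
Zolotarev: (8|33) = +1, matching the cycle-count sign.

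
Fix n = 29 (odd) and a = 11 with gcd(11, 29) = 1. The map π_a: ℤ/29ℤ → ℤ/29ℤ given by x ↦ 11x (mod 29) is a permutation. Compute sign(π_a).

-1

Trace 17: π^k(17) = [17, 13, 27, 7, 19, 6, 8] for k=0..6.
Cycle lengths of π_11 on ℤ/29ℤ: [28, 1]; 2 cycles in total.
sign(π) = (−1)^{n − #cycles} = (−1)^{29−2} = (−1)^27 = -1.
(11|29)_J = -1 (Zolotarev's lemma cross-check).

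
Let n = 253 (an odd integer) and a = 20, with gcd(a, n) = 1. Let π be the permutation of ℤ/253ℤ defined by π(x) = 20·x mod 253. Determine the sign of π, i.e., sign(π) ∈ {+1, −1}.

-1

Orbit of 4 under x↦20x: [4, 80, 82, 122, 163, 224, 179]… (length divides ord_253(20)).
The orbit structure of x ↦ 20x mod 253: 6 orbits of sizes [110, 110, 22, 5, 5, 1].
253 − 6 = 247 transpositions; sign(π) = (−1)^247 = -1.
The Jacobi symbol (20|253) = -1 (Zolotarev) agrees.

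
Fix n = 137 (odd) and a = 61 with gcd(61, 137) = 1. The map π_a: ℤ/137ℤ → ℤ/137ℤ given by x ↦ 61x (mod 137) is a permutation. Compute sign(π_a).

Trace 19: π^k(19) = [19, 63, 7, 16, 17, 78, 100] for k=0..6.
Cycle lengths of π_61 on ℤ/137ℤ: [68, 68, 1]; 3 cycles in total.
With 3 cycles on 137 points, sign = (−1)^{137−3} = +1.

+1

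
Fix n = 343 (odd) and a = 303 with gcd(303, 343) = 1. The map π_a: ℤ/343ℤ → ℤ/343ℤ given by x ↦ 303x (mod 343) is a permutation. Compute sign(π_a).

+1

Orbit of 93 under x↦303x: [93, 53, 281, 79, 270, 176, 163]… (length divides ord_343(303)).
7 cycles of lengths [147, 147, 21, 21, 3, 3, 1].
sign(π) = (−1)^{n − #cycles} = (−1)^{343−7} = (−1)^336 = +1.
Check: (303/343) = +1 by Zolotarev.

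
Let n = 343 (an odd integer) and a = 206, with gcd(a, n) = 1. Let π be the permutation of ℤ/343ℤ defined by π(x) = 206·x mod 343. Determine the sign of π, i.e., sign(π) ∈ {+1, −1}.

-1

Start at x=145: 145 → 29 → 143 → 303 → 335 → 67 → 82 → … (one orbit).
Cycle type of π: 294 + 42 + 6 + 1; total 4 cycles.
sign(π) = (−1)^{n − #cycles} = (−1)^{343−4} = (−1)^339 = -1.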